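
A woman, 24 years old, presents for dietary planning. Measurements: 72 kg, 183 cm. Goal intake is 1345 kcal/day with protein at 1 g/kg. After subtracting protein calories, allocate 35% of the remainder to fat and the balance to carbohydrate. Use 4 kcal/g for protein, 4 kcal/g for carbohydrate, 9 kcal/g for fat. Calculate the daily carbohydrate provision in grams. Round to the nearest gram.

172 g/day

Protein = 1 × 72 = 72 g → 72 × 4 = 288 kcal.
Non-protein calories = 1345 − 288 = 1057 kcal.
Fat: 35% × 1057 = 369.95 kcal; carbohydrate: 687.05 kcal.
Carbohydrate: 687.05 kcal ÷ 4 kcal/g = 171.7625 g.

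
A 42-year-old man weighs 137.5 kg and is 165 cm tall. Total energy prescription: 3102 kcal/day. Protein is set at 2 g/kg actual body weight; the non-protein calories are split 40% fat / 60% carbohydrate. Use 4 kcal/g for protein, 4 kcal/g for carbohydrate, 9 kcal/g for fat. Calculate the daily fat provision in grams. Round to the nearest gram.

Protein = 2 × 137.5 = 275 g → 275 × 4 = 1100 kcal.
Non-protein calories = 3102 − 1100 = 2002 kcal.
Fat: 40% × 2002 = 800.8 kcal; carbohydrate: 1201.2 kcal.
Fat: 800.8 kcal ÷ 9 kcal/g = 88.9778 g.

89 g/day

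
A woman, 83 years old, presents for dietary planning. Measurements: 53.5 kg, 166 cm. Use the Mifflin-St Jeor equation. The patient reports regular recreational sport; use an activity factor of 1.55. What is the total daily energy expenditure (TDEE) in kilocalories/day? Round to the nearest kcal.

1545 kilocalories/day

Mifflin-St Jeor (female): BMR = 10(53.5) + 6.25(166) − 5(83) − 161 = 535 + 1037.5 − 415 − 161 = 996.5 kcal/day.
TEE = BMR × activity factor = 996.5 × 1.55 = 1544.575 kcal/day.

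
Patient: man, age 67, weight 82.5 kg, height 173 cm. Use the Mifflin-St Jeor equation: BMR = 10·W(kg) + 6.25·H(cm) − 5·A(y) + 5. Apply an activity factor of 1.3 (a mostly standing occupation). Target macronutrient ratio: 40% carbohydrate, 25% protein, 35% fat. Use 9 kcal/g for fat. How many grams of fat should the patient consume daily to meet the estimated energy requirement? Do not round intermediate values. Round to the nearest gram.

Mifflin-St Jeor (male): BMR = 10(82.5) + 6.25(173) − 5(67) + 5 = 825 + 1081.25 − 335 + 5 = 1576.25 kcal/day.
TEE = 1576.25 × 1.3 = 2049.125 kcal/day.
Fat energy = 35% × 2049.125 = 717.1938 kcal.
Fat = 717.1938 ÷ 9 kcal/g = 79.6882 g.

80 g/day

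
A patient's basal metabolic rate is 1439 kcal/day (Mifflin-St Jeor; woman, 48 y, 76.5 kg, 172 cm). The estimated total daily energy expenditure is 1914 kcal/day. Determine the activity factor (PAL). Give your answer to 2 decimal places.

1.33

Activity factor = TEE ÷ BMR = 1914 ÷ 1439 = 1.33.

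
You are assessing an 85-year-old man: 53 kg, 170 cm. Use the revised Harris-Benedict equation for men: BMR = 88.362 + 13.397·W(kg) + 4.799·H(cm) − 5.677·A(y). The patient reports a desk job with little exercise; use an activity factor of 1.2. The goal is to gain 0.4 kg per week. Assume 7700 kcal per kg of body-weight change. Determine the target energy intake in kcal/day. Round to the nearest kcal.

Harris-Benedict: BMR = 88.362 + 13.397(53) + 4.799(170) − 5.677(85) = 1131.688 kcal/day.
TEE = 1131.688 × 1.2 = 1358.0256 kcal/day.
Required daily surplus = 0.4 × 7700 ÷ 7 = 440 kcal/day.
Target intake = 1358.0256 + 440 = 1798.0256 kcal/day.

1798 kcal/day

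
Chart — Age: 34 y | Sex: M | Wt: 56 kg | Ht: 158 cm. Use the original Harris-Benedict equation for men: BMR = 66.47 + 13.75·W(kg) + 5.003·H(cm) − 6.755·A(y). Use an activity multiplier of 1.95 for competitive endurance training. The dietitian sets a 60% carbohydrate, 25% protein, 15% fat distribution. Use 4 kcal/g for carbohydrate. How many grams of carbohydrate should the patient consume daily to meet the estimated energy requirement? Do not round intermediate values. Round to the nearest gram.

409 g/day

Harris-Benedict: BMR = 66.47 + 13.75(56) + 5.003(158) − 6.755(34) = 1397.274 kcal/day.
TEE = 1397.274 × 1.95 = 2724.6843 kcal/day.
Carbohydrate energy = 60% × 2724.6843 = 1634.8106 kcal.
Carbohydrate = 1634.8106 ÷ 4 kcal/g = 408.7026 g.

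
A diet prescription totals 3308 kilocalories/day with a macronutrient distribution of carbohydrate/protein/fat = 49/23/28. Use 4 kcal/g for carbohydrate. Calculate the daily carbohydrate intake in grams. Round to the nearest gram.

Carbohydrate energy = 49% × 3308 = 1620.92 kcal.
At 4 kcal/g: 1620.92 ÷ 4 = 405.23 g.

405 g/day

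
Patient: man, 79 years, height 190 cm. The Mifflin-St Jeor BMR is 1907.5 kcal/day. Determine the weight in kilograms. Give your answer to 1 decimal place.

1907.5 = 10·W + 6.25(190) − 5(79) + 5
10·W = 1907.5 − 797.5 = 1110, so W = 111 kg.

111.0 kg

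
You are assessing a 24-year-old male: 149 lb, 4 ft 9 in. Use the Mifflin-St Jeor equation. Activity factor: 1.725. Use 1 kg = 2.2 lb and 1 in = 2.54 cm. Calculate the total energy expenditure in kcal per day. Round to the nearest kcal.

2531 kcal per day

Convert to metric: weight = 149 ÷ 2.2 = 67.7273 kg; height = (4×12 + 9) × 2.54 = 57 × 2.54 = 144.78 cm.
Mifflin-St Jeor (male): BMR = 10(67.7273) + 6.25(144.78) − 5(24) + 5 = 677.2727 + 904.875 − 120 + 5 = 1467.1477 kcal/day.
TEE = BMR × activity factor = 1467.1477 × 1.725 = 2530.8298 kcal/day.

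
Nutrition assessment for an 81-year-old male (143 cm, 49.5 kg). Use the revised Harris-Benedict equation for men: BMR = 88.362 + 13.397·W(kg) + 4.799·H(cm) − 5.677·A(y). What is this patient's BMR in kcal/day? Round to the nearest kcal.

978 kcal/day

Harris-Benedict: BMR = 88.362 + 13.397(49.5) + 4.799(143) − 5.677(81) = 977.9335 kcal/day.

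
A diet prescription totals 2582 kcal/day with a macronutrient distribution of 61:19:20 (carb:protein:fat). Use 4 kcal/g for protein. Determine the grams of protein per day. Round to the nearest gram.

123 g/day

Protein energy = 19% × 2582 = 490.58 kcal.
At 4 kcal/g: 490.58 ÷ 4 = 122.645 g.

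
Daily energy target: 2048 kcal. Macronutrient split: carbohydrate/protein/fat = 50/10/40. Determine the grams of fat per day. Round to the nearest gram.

Fat energy = 40% × 2048 = 819.2 kcal.
At 9 kcal/g: 819.2 ÷ 9 = 91.0222 g.

91 g/day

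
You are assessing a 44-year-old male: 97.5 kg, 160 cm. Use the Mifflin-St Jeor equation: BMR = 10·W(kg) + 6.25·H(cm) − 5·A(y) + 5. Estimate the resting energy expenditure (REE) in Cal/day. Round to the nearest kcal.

Mifflin-St Jeor (male): BMR = 10(97.5) + 6.25(160) − 5(44) + 5 = 975 + 1000 − 220 + 5 = 1760 kcal/day.

1760 Cal/day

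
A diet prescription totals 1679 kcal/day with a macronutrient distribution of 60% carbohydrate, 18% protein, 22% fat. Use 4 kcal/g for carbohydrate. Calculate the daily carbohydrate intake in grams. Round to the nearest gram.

252 g/day

Carbohydrate energy = 60% × 1679 = 1007.4 kcal.
At 4 kcal/g: 1007.4 ÷ 4 = 251.85 g.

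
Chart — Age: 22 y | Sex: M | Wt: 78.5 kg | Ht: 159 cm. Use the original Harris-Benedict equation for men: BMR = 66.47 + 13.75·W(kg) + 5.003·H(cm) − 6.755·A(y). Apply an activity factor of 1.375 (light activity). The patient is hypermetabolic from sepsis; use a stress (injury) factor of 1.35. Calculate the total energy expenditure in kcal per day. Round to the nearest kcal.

3328 kcal per day

Harris-Benedict: BMR = 66.47 + 13.75(78.5) + 5.003(159) − 6.755(22) = 1792.712 kcal/day.
TEE = BMR × activity factor = 1792.712 × 1.375 = 2464.979 kcal/day.
Apply stress factor: 2464.979 × 1.35 = 3327.7217 kcal/day.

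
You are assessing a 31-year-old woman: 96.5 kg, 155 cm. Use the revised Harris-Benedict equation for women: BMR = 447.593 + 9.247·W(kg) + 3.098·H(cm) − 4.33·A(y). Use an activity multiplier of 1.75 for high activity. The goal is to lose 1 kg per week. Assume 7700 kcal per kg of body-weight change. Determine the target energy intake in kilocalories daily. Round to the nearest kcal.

1850 kilocalories daily

Harris-Benedict: BMR = 447.593 + 9.247(96.5) + 3.098(155) − 4.33(31) = 1685.8885 kcal/day.
TEE = 1685.8885 × 1.75 = 2950.3049 kcal/day.
Required daily deficit = 1 × 7700 ÷ 7 = 1100 kcal/day.
Target intake = 2950.3049 − 1100 = 1850.3049 kcal/day.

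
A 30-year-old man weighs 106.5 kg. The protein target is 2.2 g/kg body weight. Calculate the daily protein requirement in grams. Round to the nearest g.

Protein = 2.2 g/kg × 106.5 kg = 234.3 g/day.

234 g/day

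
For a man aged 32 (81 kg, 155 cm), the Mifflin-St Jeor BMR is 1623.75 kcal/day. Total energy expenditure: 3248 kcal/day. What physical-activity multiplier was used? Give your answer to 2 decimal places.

2.00

Activity factor = TEE ÷ BMR = 3248 ÷ 1623.75 = 2.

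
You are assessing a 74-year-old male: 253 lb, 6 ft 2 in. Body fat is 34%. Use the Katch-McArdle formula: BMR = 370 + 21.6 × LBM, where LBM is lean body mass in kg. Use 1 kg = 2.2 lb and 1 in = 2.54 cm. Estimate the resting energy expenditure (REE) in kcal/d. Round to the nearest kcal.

2009 kcal/d

Convert to metric: weight = 253 ÷ 2.2 = 115 kg; height = (6×12 + 2) × 2.54 = 74 × 2.54 = 187.96 cm.
LBM = 115 × (1 − 0.34) = 75.9 kg. Katch-McArdle: BMR = 370 + 21.6 × 75.9 = 2009.44 kcal/day.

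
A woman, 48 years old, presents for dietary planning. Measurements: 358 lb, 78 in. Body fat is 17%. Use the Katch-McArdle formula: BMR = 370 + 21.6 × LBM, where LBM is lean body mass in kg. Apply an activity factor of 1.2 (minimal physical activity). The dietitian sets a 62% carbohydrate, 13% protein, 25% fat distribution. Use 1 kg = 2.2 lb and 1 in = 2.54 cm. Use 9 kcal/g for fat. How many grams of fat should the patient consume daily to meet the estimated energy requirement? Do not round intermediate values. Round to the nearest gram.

110 g/day

Convert to metric: weight = 358 ÷ 2.2 = 162.7273 kg; height = 78 × 2.54 = 198.12 cm.
LBM = 162.7273 × (1 − 0.17) = 135.0636 kg. Katch-McArdle: BMR = 370 + 21.6 × 135.0636 = 3287.3745 kcal/day.
TEE = 3287.3745 × 1.2 = 3944.8495 kcal/day.
Fat energy = 25% × 3944.8495 = 986.2124 kcal.
Fat = 986.2124 ÷ 9 kcal/g = 109.5792 g.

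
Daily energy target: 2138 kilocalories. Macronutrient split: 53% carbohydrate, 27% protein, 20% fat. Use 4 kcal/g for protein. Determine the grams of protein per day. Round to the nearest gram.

144 g/day

Protein energy = 27% × 2138 = 577.26 kcal.
At 4 kcal/g: 577.26 ÷ 4 = 144.315 g.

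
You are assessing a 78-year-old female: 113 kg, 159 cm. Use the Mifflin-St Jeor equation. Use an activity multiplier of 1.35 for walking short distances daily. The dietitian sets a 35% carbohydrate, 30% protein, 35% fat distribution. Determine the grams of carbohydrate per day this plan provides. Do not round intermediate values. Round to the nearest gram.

186 g/day

Mifflin-St Jeor (female): BMR = 10(113) + 6.25(159) − 5(78) − 161 = 1130 + 993.75 − 390 − 161 = 1572.75 kcal/day.
TEE = 1572.75 × 1.35 = 2123.2125 kcal/day.
Carbohydrate energy = 35% × 2123.2125 = 743.1244 kcal.
Carbohydrate = 743.1244 ÷ 4 kcal/g = 185.7811 g.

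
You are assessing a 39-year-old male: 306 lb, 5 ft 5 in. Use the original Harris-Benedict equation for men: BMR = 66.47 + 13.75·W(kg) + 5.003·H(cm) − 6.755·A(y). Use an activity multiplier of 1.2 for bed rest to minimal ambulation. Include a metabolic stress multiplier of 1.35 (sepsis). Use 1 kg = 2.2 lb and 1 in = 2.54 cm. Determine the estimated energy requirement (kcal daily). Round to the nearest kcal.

4117 kcal daily

Convert to metric: weight = 306 ÷ 2.2 = 139.0909 kg; height = (5×12 + 5) × 2.54 = 65 × 2.54 = 165.1 cm.
Harris-Benedict: BMR = 66.47 + 13.75(139.0909) + 5.003(165.1) − 6.755(39) = 2541.5203 kcal/day.
TEE = BMR × activity factor = 2541.5203 × 1.2 = 3049.8244 kcal/day.
Apply stress factor: 3049.8244 × 1.35 = 4117.2629 kcal/day.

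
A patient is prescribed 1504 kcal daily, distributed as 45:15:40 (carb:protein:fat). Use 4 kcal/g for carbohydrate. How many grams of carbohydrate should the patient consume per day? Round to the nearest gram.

Carbohydrate energy = 45% × 1504 = 676.8 kcal.
At 4 kcal/g: 676.8 ÷ 4 = 169.2 g.

169 g/day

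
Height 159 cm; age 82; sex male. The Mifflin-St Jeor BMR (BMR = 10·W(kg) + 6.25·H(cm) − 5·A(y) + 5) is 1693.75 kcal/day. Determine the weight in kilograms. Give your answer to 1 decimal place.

1693.75 = 10·W + 6.25(159) − 5(82) + 5
10·W = 1693.75 − 588.75 = 1105, so W = 110.5 kg.

110.5 kg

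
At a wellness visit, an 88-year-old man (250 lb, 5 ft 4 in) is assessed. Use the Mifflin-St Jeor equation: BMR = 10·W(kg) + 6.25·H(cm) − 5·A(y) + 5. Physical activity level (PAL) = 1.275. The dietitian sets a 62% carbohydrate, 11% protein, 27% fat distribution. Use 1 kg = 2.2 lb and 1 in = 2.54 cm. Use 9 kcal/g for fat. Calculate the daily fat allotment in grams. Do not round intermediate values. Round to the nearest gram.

66 g/day

Convert to metric: weight = 250 ÷ 2.2 = 113.6364 kg; height = (5×12 + 4) × 2.54 = 64 × 2.54 = 162.56 cm.
Mifflin-St Jeor (male): BMR = 10(113.6364) + 6.25(162.56) − 5(88) + 5 = 1136.3636 + 1016 − 440 + 5 = 1717.3636 kcal/day.
TEE = 1717.3636 × 1.275 = 2189.6386 kcal/day.
Fat energy = 27% × 2189.6386 = 591.2024 kcal.
Fat = 591.2024 ÷ 9 kcal/g = 65.6892 g.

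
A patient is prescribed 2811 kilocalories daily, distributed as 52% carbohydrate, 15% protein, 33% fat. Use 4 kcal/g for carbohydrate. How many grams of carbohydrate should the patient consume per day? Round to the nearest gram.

Carbohydrate energy = 52% × 2811 = 1461.72 kcal.
At 4 kcal/g: 1461.72 ÷ 4 = 365.43 g.

365 g/day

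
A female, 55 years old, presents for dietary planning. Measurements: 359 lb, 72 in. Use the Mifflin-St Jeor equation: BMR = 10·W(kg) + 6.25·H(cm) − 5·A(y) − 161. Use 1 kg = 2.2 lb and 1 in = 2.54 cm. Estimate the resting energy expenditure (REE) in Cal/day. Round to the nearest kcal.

Convert to metric: weight = 359 ÷ 2.2 = 163.1818 kg; height = 72 × 2.54 = 182.88 cm.
Mifflin-St Jeor (female): BMR = 10(163.1818) + 6.25(182.88) − 5(55) − 161 = 1631.8182 + 1143 − 275 − 161 = 2338.8182 kcal/day.

2339 Cal/day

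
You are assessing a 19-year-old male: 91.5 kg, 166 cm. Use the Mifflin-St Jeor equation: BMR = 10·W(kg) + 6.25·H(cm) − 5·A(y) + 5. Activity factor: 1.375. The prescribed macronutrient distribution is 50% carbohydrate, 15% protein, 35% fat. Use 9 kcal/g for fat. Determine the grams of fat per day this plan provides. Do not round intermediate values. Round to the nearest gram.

Mifflin-St Jeor (male): BMR = 10(91.5) + 6.25(166) − 5(19) + 5 = 915 + 1037.5 − 95 + 5 = 1862.5 kcal/day.
TEE = 1862.5 × 1.375 = 2560.9375 kcal/day.
Fat energy = 35% × 2560.9375 = 896.3281 kcal.
Fat = 896.3281 ÷ 9 kcal/g = 99.592 g.

100 g/day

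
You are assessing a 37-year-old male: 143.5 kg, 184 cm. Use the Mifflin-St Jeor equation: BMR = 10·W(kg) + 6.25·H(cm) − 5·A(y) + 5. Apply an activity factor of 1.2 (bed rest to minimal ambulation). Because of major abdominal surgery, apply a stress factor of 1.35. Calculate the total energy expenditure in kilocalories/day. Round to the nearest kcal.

3896 kilocalories/day

Mifflin-St Jeor (male): BMR = 10(143.5) + 6.25(184) − 5(37) + 5 = 1435 + 1150 − 185 + 5 = 2405 kcal/day.
TEE = BMR × activity factor = 2405 × 1.2 = 2886 kcal/day.
Apply stress factor: 2886 × 1.35 = 3896.1 kcal/day.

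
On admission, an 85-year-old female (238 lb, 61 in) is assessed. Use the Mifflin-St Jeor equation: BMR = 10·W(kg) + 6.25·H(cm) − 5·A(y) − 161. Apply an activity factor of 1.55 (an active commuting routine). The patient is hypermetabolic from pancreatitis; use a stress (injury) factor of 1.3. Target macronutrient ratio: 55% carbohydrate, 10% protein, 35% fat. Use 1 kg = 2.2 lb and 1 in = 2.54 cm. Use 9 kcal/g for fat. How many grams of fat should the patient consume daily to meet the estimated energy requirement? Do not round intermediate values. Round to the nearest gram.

115 g/day

Convert to metric: weight = 238 ÷ 2.2 = 108.1818 kg; height = 61 × 2.54 = 154.94 cm.
Mifflin-St Jeor (female): BMR = 10(108.1818) + 6.25(154.94) − 5(85) − 161 = 1081.8182 + 968.375 − 425 − 161 = 1464.1932 kcal/day.
TEE = 1464.1932 × 1.55 = 2269.4994 kcal/day.
With stress factor 1.3: 2269.4994 × 1.3 = 2950.3493 kcal/day.
Fat energy = 35% × 2950.3493 = 1032.6222 kcal.
Fat = 1032.6222 ÷ 9 kcal/g = 114.7358 g.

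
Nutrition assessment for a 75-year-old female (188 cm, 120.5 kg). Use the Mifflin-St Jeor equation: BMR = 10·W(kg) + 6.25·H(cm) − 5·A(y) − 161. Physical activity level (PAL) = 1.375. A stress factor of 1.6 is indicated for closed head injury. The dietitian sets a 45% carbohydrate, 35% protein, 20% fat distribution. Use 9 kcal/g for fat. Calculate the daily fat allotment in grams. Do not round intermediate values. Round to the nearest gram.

Mifflin-St Jeor (female): BMR = 10(120.5) + 6.25(188) − 5(75) − 161 = 1205 + 1175 − 375 − 161 = 1844 kcal/day.
TEE = 1844 × 1.375 = 2535.5 kcal/day.
With stress factor 1.6: 2535.5 × 1.6 = 4056.8 kcal/day.
Fat energy = 20% × 4056.8 = 811.36 kcal.
Fat = 811.36 ÷ 9 kcal/g = 90.1511 g.

90 g/day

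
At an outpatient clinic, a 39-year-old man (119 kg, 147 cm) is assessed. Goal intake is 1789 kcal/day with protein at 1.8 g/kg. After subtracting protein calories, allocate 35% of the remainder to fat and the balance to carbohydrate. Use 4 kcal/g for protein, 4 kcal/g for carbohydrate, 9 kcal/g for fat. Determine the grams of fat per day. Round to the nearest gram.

36 g/day

Protein = 1.8 × 119 = 214.2 g → 214.2 × 4 = 856.8 kcal.
Non-protein calories = 1789 − 856.8 = 932.2 kcal.
Fat: 35% × 932.2 = 326.27 kcal; carbohydrate: 605.93 kcal.
Fat: 326.27 kcal ÷ 9 kcal/g = 36.2522 g.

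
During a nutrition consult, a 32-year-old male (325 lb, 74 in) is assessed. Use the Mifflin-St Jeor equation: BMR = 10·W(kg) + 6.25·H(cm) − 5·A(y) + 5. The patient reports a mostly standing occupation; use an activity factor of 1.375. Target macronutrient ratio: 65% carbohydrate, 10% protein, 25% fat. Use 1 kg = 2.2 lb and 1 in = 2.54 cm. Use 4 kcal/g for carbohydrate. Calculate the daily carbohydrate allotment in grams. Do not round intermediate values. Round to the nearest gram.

Convert to metric: weight = 325 ÷ 2.2 = 147.7273 kg; height = 74 × 2.54 = 187.96 cm.
Mifflin-St Jeor (male): BMR = 10(147.7273) + 6.25(187.96) − 5(32) + 5 = 1477.2727 + 1174.75 − 160 + 5 = 2497.0227 kcal/day.
TEE = 2497.0227 × 1.375 = 3433.4063 kcal/day.
Carbohydrate energy = 65% × 3433.4063 = 2231.7141 kcal.
Carbohydrate = 2231.7141 ÷ 4 kcal/g = 557.9285 g.

558 g/day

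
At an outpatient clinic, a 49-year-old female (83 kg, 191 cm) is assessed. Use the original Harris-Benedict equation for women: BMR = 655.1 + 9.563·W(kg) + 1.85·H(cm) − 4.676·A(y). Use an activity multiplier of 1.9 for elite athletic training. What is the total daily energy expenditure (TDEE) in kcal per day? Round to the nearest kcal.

2989 kcal per day

Harris-Benedict: BMR = 655.1 + 9.563(83) + 1.85(191) − 4.676(49) = 1573.055 kcal/day.
TEE = BMR × activity factor = 1573.055 × 1.9 = 2988.8045 kcal/day.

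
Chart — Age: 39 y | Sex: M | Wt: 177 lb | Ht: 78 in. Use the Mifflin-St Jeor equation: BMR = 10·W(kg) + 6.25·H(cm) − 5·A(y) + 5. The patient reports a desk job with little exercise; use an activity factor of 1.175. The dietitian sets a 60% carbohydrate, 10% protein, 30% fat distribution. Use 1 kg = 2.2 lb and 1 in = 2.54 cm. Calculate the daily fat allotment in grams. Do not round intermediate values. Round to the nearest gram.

Convert to metric: weight = 177 ÷ 2.2 = 80.4545 kg; height = 78 × 2.54 = 198.12 cm.
Mifflin-St Jeor (male): BMR = 10(80.4545) + 6.25(198.12) − 5(39) + 5 = 804.5455 + 1238.25 − 195 + 5 = 1852.7955 kcal/day.
TEE = 1852.7955 × 1.175 = 2177.0347 kcal/day.
Fat energy = 30% × 2177.0347 = 653.1104 kcal.
Fat = 653.1104 ÷ 9 kcal/g = 72.5678 g.

73 g/day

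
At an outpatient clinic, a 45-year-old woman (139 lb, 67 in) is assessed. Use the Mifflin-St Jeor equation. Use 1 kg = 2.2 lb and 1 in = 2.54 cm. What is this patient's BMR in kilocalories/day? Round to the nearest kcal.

1309 kilocalories/day

Convert to metric: weight = 139 ÷ 2.2 = 63.1818 kg; height = 67 × 2.54 = 170.18 cm.
Mifflin-St Jeor (female): BMR = 10(63.1818) + 6.25(170.18) − 5(45) − 161 = 631.8182 + 1063.625 − 225 − 161 = 1309.4432 kcal/day.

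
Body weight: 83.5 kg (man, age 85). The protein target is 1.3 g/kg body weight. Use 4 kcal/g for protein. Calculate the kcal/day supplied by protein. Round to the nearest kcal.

Protein = 1.3 g/kg × 83.5 kg = 108.55 g/day.
Protein energy = 108.55 g × 4 kcal/g = 434.2 kcal/day.

434 kcal/day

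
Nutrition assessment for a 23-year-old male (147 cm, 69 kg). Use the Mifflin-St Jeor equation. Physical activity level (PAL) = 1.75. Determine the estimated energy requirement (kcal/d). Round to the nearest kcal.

2623 kcal/d

Mifflin-St Jeor (male): BMR = 10(69) + 6.25(147) − 5(23) + 5 = 690 + 918.75 − 115 + 5 = 1498.75 kcal/day.
TEE = BMR × activity factor = 1498.75 × 1.75 = 2622.8125 kcal/day.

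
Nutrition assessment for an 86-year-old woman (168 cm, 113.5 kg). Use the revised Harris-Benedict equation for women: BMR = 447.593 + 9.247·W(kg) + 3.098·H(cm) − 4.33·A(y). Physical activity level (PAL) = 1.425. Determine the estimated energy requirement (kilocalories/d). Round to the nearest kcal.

Harris-Benedict: BMR = 447.593 + 9.247(113.5) + 3.098(168) − 4.33(86) = 1645.2115 kcal/day.
TEE = BMR × activity factor = 1645.2115 × 1.425 = 2344.4264 kcal/day.

2344 kilocalories/d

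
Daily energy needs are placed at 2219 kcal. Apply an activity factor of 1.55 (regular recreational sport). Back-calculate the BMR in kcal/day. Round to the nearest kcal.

BMR = TEE ÷ activity factor = 2219 ÷ 1.55 = 1431.6129 kcal/day.

1432 kcal/day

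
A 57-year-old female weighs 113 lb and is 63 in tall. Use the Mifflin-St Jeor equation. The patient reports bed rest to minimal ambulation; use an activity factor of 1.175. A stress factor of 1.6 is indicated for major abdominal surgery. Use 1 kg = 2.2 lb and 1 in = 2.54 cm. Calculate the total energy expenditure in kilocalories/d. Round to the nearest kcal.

2007 kilocalories/d

Convert to metric: weight = 113 ÷ 2.2 = 51.3636 kg; height = 63 × 2.54 = 160.02 cm.
Mifflin-St Jeor (female): BMR = 10(51.3636) + 6.25(160.02) − 5(57) − 161 = 513.6364 + 1000.125 − 285 − 161 = 1067.7614 kcal/day.
TEE = BMR × activity factor = 1067.7614 × 1.175 = 1254.6196 kcal/day.
Apply stress factor: 1254.6196 × 1.6 = 2007.3914 kcal/day.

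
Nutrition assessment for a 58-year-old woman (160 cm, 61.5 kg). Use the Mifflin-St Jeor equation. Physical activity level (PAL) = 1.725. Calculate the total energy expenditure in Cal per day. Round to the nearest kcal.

Mifflin-St Jeor (female): BMR = 10(61.5) + 6.25(160) − 5(58) − 161 = 615 + 1000 − 290 − 161 = 1164 kcal/day.
TEE = BMR × activity factor = 1164 × 1.725 = 2007.9 kcal/day.

2008 Cal per day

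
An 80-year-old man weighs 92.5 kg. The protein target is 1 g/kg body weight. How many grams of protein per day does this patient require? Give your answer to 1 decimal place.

92.5 g/day

Protein = 1 g/kg × 92.5 kg = 92.5 g/day.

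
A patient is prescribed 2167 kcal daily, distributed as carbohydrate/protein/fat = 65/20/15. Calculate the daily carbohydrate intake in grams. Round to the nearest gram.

352 g/day

Carbohydrate energy = 65% × 2167 = 1408.55 kcal.
At 4 kcal/g: 1408.55 ÷ 4 = 352.1375 g.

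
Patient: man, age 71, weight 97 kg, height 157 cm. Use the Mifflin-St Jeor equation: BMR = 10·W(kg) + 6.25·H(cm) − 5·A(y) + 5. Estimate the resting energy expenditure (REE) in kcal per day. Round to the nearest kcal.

Mifflin-St Jeor (male): BMR = 10(97) + 6.25(157) − 5(71) + 5 = 970 + 981.25 − 355 + 5 = 1601.25 kcal/day.

1601 kcal per day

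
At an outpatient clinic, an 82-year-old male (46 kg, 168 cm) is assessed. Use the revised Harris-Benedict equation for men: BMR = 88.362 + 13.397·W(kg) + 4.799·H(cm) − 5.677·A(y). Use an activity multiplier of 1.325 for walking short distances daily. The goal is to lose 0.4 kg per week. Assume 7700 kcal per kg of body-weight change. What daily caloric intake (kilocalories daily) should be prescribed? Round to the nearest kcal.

Harris-Benedict: BMR = 88.362 + 13.397(46) + 4.799(168) − 5.677(82) = 1045.342 kcal/day.
TEE = 1045.342 × 1.325 = 1385.0782 kcal/day.
Required daily deficit = 0.4 × 7700 ÷ 7 = 440 kcal/day.
Target intake = 1385.0782 − 440 = 945.0782 kcal/day.

945 kilocalories daily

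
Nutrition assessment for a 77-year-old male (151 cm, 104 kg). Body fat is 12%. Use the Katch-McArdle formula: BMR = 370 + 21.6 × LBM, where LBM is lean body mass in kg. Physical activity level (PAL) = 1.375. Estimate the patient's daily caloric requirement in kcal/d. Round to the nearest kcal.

3227 kcal/d

LBM = 104 × (1 − 0.12) = 91.52 kg. Katch-McArdle: BMR = 370 + 21.6 × 91.52 = 2346.832 kcal/day.
TEE = BMR × activity factor = 2346.832 × 1.375 = 3226.894 kcal/day.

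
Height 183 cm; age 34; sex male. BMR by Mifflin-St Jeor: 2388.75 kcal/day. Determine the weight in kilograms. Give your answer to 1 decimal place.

141.0 kg

2388.75 = 10·W + 6.25(183) − 5(34) + 5
10·W = 2388.75 − 978.75 = 1410, so W = 141 kg.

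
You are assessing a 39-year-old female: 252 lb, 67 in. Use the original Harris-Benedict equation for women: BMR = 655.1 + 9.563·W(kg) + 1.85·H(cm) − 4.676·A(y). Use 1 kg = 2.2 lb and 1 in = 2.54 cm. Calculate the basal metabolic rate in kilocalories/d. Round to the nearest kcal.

Convert to metric: weight = 252 ÷ 2.2 = 114.5455 kg; height = 67 × 2.54 = 170.18 cm.
Harris-Benedict: BMR = 655.1 + 9.563(114.5455) + 1.85(170.18) − 4.676(39) = 1882.9672 kcal/day.

1883 kilocalories/d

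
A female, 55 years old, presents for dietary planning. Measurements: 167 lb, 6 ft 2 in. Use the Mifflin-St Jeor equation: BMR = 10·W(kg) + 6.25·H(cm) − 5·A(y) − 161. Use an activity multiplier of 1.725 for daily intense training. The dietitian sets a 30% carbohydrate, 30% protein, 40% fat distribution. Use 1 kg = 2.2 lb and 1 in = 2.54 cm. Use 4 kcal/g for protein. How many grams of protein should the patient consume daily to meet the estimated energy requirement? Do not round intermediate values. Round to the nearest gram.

194 g/day

Convert to metric: weight = 167 ÷ 2.2 = 75.9091 kg; height = (6×12 + 2) × 2.54 = 74 × 2.54 = 187.96 cm.
Mifflin-St Jeor (female): BMR = 10(75.9091) + 6.25(187.96) − 5(55) − 161 = 759.0909 + 1174.75 − 275 − 161 = 1497.8409 kcal/day.
TEE = 1497.8409 × 1.725 = 2583.7756 kcal/day.
Protein energy = 30% × 2583.7756 = 775.1327 kcal.
Protein = 775.1327 ÷ 4 kcal/g = 193.7832 g.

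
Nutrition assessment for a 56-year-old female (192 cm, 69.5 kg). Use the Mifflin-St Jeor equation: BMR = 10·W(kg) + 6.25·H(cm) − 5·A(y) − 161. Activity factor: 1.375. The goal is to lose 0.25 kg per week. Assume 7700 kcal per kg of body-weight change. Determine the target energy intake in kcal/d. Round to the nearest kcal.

Mifflin-St Jeor (female): BMR = 10(69.5) + 6.25(192) − 5(56) − 161 = 695 + 1200 − 280 − 161 = 1454 kcal/day.
TEE = 1454 × 1.375 = 1999.25 kcal/day.
Required daily deficit = 0.25 × 7700 ÷ 7 = 275 kcal/day.
Target intake = 1999.25 − 275 = 1724.25 kcal/day.

1724 kcal/d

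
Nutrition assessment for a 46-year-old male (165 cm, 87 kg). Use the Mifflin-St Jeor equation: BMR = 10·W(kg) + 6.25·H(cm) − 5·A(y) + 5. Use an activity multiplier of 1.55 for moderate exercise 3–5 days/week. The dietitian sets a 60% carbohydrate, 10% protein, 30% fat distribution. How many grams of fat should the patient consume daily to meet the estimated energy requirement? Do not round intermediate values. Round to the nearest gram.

Mifflin-St Jeor (male): BMR = 10(87) + 6.25(165) − 5(46) + 5 = 870 + 1031.25 − 230 + 5 = 1676.25 kcal/day.
TEE = 1676.25 × 1.55 = 2598.1875 kcal/day.
Fat energy = 30% × 2598.1875 = 779.4563 kcal.
Fat = 779.4563 ÷ 9 kcal/g = 86.6063 g.

87 g/day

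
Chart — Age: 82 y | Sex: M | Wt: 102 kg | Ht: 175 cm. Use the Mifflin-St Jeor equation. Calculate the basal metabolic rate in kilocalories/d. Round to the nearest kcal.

Mifflin-St Jeor (male): BMR = 10(102) + 6.25(175) − 5(82) + 5 = 1020 + 1093.75 − 410 + 5 = 1708.75 kcal/day.

1709 kilocalories/d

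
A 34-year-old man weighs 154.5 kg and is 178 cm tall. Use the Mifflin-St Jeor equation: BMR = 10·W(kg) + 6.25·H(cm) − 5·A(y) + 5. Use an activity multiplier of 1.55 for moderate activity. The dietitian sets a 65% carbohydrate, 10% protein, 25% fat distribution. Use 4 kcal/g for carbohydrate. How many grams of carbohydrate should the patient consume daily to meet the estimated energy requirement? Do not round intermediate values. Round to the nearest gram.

628 g/day

Mifflin-St Jeor (male): BMR = 10(154.5) + 6.25(178) − 5(34) + 5 = 1545 + 1112.5 − 170 + 5 = 2492.5 kcal/day.
TEE = 2492.5 × 1.55 = 3863.375 kcal/day.
Carbohydrate energy = 65% × 3863.375 = 2511.1938 kcal.
Carbohydrate = 2511.1938 ÷ 4 kcal/g = 627.7984 g.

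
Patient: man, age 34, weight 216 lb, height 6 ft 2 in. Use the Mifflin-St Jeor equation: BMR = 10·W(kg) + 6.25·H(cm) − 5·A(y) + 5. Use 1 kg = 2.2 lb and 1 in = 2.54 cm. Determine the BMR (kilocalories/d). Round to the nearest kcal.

Convert to metric: weight = 216 ÷ 2.2 = 98.1818 kg; height = (6×12 + 2) × 2.54 = 74 × 2.54 = 187.96 cm.
Mifflin-St Jeor (male): BMR = 10(98.1818) + 6.25(187.96) − 5(34) + 5 = 981.8182 + 1174.75 − 170 + 5 = 1991.5682 kcal/day.

1992 kilocalories/d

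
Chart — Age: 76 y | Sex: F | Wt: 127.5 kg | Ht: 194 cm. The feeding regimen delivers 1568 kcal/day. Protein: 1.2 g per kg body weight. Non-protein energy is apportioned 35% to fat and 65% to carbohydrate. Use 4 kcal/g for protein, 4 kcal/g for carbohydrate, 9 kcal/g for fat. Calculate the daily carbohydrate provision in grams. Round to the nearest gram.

155 g/day

Protein = 1.2 × 127.5 = 153 g → 153 × 4 = 612 kcal.
Non-protein calories = 1568 − 612 = 956 kcal.
Fat: 35% × 956 = 334.6 kcal; carbohydrate: 621.4 kcal.
Carbohydrate: 621.4 kcal ÷ 4 kcal/g = 155.35 g.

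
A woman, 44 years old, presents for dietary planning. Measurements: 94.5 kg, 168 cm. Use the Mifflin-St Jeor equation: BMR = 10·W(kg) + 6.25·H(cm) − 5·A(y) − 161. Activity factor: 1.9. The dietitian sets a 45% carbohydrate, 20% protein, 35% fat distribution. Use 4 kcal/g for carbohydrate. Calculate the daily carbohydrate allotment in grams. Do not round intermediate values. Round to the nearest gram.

Mifflin-St Jeor (female): BMR = 10(94.5) + 6.25(168) − 5(44) − 161 = 945 + 1050 − 220 − 161 = 1614 kcal/day.
TEE = 1614 × 1.9 = 3066.6 kcal/day.
Carbohydrate energy = 45% × 3066.6 = 1379.97 kcal.
Carbohydrate = 1379.97 ÷ 4 kcal/g = 344.9925 g.

345 g/day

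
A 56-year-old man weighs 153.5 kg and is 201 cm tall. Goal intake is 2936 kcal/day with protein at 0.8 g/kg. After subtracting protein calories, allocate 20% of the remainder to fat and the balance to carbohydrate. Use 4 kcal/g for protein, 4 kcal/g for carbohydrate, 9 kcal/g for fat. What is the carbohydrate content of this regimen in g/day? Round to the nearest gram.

Protein = 0.8 × 153.5 = 122.8 g → 122.8 × 4 = 491.2 kcal.
Non-protein calories = 2936 − 491.2 = 2444.8 kcal.
Fat: 20% × 2444.8 = 488.96 kcal; carbohydrate: 1955.84 kcal.
Carbohydrate: 1955.84 kcal ÷ 4 kcal/g = 488.96 g.

489 g/day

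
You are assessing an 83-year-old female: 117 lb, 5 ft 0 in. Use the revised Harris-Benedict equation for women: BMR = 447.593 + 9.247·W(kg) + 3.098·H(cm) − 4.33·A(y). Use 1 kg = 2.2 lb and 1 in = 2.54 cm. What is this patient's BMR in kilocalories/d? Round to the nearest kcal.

1052 kilocalories/d

Convert to metric: weight = 117 ÷ 2.2 = 53.1818 kg; height = (5×12 + 0) × 2.54 = 60 × 2.54 = 152.4 cm.
Harris-Benedict: BMR = 447.593 + 9.247(53.1818) + 3.098(152.4) − 4.33(83) = 1052.1105 kcal/day.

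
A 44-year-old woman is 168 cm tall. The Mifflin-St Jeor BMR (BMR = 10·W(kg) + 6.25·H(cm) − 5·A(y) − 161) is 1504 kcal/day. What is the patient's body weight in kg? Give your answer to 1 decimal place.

1504 = 10·W + 6.25(168) − 5(44) − 161
10·W = 1504 − 669 = 835, so W = 83.5 kg.

83.5 kg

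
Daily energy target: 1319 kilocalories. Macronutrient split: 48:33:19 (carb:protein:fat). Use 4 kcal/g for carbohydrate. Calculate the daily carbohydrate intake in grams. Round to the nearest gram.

158 g/day

Carbohydrate energy = 48% × 1319 = 633.12 kcal.
At 4 kcal/g: 633.12 ÷ 4 = 158.28 g.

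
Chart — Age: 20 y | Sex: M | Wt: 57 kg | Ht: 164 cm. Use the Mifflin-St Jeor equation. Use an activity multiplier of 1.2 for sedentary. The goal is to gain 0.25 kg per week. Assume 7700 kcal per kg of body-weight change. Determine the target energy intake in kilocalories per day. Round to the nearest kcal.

Mifflin-St Jeor (male): BMR = 10(57) + 6.25(164) − 5(20) + 5 = 570 + 1025 − 100 + 5 = 1500 kcal/day.
TEE = 1500 × 1.2 = 1800 kcal/day.
Required daily surplus = 0.25 × 7700 ÷ 7 = 275 kcal/day.
Target intake = 1800 + 275 = 2075 kcal/day.

2075 kilocalories per day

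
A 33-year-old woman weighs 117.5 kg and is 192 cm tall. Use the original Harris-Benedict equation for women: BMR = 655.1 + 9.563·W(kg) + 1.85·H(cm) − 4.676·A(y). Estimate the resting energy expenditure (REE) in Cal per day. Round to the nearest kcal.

Harris-Benedict: BMR = 655.1 + 9.563(117.5) + 1.85(192) − 4.676(33) = 1979.6445 kcal/day.

1980 Cal per day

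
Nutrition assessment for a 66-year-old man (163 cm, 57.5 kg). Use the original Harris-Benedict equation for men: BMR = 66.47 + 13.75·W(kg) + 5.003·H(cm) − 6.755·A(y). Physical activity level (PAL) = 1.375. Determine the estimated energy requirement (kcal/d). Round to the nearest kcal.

1687 kcal/d

Harris-Benedict: BMR = 66.47 + 13.75(57.5) + 5.003(163) − 6.755(66) = 1226.754 kcal/day.
TEE = BMR × activity factor = 1226.754 × 1.375 = 1686.7868 kcal/day.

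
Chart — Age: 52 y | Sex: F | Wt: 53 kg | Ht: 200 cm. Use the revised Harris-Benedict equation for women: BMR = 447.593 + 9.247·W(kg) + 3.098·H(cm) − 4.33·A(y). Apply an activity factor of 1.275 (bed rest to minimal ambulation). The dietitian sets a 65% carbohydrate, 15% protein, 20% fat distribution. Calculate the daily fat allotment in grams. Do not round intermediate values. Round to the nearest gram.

Harris-Benedict: BMR = 447.593 + 9.247(53) + 3.098(200) − 4.33(52) = 1332.124 kcal/day.
TEE = 1332.124 × 1.275 = 1698.4581 kcal/day.
Fat energy = 20% × 1698.4581 = 339.6916 kcal.
Fat = 339.6916 ÷ 9 kcal/g = 37.7435 g.

38 g/day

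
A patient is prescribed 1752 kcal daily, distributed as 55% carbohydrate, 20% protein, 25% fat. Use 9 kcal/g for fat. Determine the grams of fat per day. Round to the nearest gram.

Fat energy = 25% × 1752 = 438 kcal.
At 9 kcal/g: 438 ÷ 9 = 48.6667 g.

49 g/day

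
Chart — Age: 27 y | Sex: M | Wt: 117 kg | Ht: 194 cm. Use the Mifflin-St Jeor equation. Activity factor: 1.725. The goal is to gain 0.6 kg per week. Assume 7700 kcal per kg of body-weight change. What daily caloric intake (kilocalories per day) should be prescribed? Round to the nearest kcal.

4546 kilocalories per day

Mifflin-St Jeor (male): BMR = 10(117) + 6.25(194) − 5(27) + 5 = 1170 + 1212.5 − 135 + 5 = 2252.5 kcal/day.
TEE = 2252.5 × 1.725 = 3885.5625 kcal/day.
Required daily surplus = 0.6 × 7700 ÷ 7 = 660 kcal/day.
Target intake = 3885.5625 + 660 = 4545.5625 kcal/day.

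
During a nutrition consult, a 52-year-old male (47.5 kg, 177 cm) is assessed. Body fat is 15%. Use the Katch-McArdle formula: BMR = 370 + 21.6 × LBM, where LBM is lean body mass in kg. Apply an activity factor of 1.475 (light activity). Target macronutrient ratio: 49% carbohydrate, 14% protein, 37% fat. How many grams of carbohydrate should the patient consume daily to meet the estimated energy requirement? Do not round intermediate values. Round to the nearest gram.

LBM = 47.5 × (1 − 0.15) = 40.375 kg. Katch-McArdle: BMR = 370 + 21.6 × 40.375 = 1242.1 kcal/day.
TEE = 1242.1 × 1.475 = 1832.0975 kcal/day.
Carbohydrate energy = 49% × 1832.0975 = 897.7278 kcal.
Carbohydrate = 897.7278 ÷ 4 kcal/g = 224.4319 g.

224 g/day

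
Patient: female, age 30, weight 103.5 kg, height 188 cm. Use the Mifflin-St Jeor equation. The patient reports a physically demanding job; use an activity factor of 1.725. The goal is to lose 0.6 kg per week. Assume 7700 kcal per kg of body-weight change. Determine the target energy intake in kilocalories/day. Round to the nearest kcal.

2616 kilocalories/day

Mifflin-St Jeor (female): BMR = 10(103.5) + 6.25(188) − 5(30) − 161 = 1035 + 1175 − 150 − 161 = 1899 kcal/day.
TEE = 1899 × 1.725 = 3275.775 kcal/day.
Required daily deficit = 0.6 × 7700 ÷ 7 = 660 kcal/day.
Target intake = 3275.775 − 660 = 2615.775 kcal/day.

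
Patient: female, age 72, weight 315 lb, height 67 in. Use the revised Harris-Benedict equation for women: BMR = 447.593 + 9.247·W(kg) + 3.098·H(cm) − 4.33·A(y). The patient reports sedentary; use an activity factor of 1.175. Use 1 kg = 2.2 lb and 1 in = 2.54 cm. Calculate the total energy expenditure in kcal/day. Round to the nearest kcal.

Convert to metric: weight = 315 ÷ 2.2 = 143.1818 kg; height = 67 × 2.54 = 170.18 cm.
Harris-Benedict: BMR = 447.593 + 9.247(143.1818) + 3.098(170.18) − 4.33(72) = 1987.0529 kcal/day.
TEE = BMR × activity factor = 1987.0529 × 1.175 = 2334.7872 kcal/day.

2335 kcal/day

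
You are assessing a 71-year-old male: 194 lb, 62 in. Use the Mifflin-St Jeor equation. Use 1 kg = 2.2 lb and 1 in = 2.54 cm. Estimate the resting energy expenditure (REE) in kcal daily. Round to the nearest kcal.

1516 kcal daily

Convert to metric: weight = 194 ÷ 2.2 = 88.1818 kg; height = 62 × 2.54 = 157.48 cm.
Mifflin-St Jeor (male): BMR = 10(88.1818) + 6.25(157.48) − 5(71) + 5 = 881.8182 + 984.25 − 355 + 5 = 1516.0682 kcal/day.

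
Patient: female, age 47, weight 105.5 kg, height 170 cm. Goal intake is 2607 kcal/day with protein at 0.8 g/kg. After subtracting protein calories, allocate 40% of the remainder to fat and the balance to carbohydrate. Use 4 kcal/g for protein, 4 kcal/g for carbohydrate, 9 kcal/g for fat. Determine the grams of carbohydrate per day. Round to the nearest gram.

Protein = 0.8 × 105.5 = 84.4 g → 84.4 × 4 = 337.6 kcal.
Non-protein calories = 2607 − 337.6 = 2269.4 kcal.
Fat: 40% × 2269.4 = 907.76 kcal; carbohydrate: 1361.64 kcal.
Carbohydrate: 1361.64 kcal ÷ 4 kcal/g = 340.41 g.

340 g/day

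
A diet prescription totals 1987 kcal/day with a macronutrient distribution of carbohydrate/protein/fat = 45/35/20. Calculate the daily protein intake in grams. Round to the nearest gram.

Protein energy = 35% × 1987 = 695.45 kcal.
At 4 kcal/g: 695.45 ÷ 4 = 173.8625 g.

174 g/day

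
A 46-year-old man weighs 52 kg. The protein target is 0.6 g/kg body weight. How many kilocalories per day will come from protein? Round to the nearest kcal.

125 kcal/day

Protein = 0.6 g/kg × 52 kg = 31.2 g/day.
Protein energy = 31.2 g × 4 kcal/g = 124.8 kcal/day.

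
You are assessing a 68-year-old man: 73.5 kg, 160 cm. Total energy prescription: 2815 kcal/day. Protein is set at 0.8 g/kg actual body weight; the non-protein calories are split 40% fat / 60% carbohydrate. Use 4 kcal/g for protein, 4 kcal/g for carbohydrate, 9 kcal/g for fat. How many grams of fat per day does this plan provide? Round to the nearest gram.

Protein = 0.8 × 73.5 = 58.8 g → 58.8 × 4 = 235.2 kcal.
Non-protein calories = 2815 − 235.2 = 2579.8 kcal.
Fat: 40% × 2579.8 = 1031.92 kcal; carbohydrate: 1547.88 kcal.
Fat: 1031.92 kcal ÷ 9 kcal/g = 114.6578 g.

115 g/day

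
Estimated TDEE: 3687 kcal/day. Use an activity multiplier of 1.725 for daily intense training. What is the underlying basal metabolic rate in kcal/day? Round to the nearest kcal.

BMR = TEE ÷ activity factor = 3687 ÷ 1.725 = 2137.3913 kcal/day.

2137 kcal/day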